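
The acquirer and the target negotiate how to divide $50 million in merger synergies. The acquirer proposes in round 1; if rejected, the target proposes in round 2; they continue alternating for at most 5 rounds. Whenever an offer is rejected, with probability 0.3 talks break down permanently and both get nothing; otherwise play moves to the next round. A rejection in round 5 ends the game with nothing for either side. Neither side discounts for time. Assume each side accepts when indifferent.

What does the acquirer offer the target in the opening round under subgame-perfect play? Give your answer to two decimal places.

Round 5 (the acquirer proposes): rejection yields 0 for the target; the acquirer offers 0 and keeps 50.
Round 4 (the target proposes): rejecting gives the acquirer an expected 0.7 × 50 = 35. The target offers 35 and keeps 50 − 35 = 15.
Round 3 (the acquirer proposes): rejecting gives the target an expected 0.7 × 15 = 10.5. The acquirer offers 10.5 and keeps 50 − 10.5 = 39.5.
Round 2 (the target proposes): rejecting gives the acquirer an expected 0.7 × 39.5 = 27.65; the target offers that and keeps 22.35.
Round 1 (the acquirer proposes): rejecting gives the target an expected 0.7 × 22.35 = 15.645, so the acquirer offers 15.645, keeping 34.355.

15.65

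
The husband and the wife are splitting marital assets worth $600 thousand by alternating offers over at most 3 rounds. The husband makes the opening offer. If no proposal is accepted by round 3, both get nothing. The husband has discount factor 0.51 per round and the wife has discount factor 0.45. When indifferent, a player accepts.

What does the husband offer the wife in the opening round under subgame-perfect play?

Round 3 (the husband proposes): rejection yields 0 for the wife; the husband offers 0 and keeps 600.
Round 2 (the wife proposes): the husband can get 600 next round, worth 0.51 × 600 = 306 now; the wife offers that and keeps 294.
Round 1 (the husband proposes): the wife can get 294 next round, worth 0.45 × 294 = 132.3 now. The husband offers 132.3 and keeps 600 − 132.3 = 467.7.

132.3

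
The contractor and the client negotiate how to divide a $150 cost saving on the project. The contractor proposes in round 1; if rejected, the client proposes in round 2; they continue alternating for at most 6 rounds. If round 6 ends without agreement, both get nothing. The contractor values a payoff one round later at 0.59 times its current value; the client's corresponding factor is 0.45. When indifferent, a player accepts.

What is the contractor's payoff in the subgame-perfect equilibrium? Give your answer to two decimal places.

110.22

Round 6 (the client proposes): rejection yields 0 for the contractor; the client offers 0 and keeps 150.
Round 5 (the contractor proposes): the client can get 150 next round, worth 0.45 × 150 = 67.5 now, so the contractor offers 67.5, keeping 82.5.
Round 4 (the client proposes): the contractor can get 82.5 next round, worth 0.59 × 82.5 = 48.675 now. The client offers 48.675 and keeps 150 − 48.675 = 101.325.
Round 3 (the contractor proposes): the client can get 101.325 next round, worth 0.45 × 101.325 = 45.59625 now. The contractor offers 45.59625 and keeps 150 − 45.59625 = 104.40375.
Round 2 (the client proposes): the contractor can get 104.40375 next round, worth 0.59 × 104.40375 = 61.5982125 now. The client offers 61.5982125 and keeps 150 − 61.5982125 = 88.4017875.
Round 1 (the contractor proposes): the client can get 88.4017875 next round, worth 0.45 × 88.4017875 = 39.780804375 now, so the contractor offers 39.780804375, keeping 110.219195625.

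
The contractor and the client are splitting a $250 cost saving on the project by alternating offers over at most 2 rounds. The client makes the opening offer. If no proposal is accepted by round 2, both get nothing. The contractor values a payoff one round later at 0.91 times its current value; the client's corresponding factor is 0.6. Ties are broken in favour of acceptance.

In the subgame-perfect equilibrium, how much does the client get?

22.5

Work backward from the last round.
Round 2 (the contractor proposes): rejection yields 0 for the client; the contractor offers 0 and keeps 250.
Round 1 (the client proposes): the contractor can get 250 next round, worth 0.91 × 250 = 227.5 now. The client offers 227.5 and keeps 250 − 227.5 = 22.5.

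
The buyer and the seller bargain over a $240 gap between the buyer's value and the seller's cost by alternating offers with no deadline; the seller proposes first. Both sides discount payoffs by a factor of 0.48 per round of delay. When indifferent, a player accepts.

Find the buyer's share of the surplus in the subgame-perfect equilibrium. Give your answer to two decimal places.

77.84

When the seller proposes, the buyer accepts any offer worth at least 0.48 times what the buyer would get by proposing next round; and vice versa.
This gives x = 240 − 0.48y and y = 240 − 0.48x, where x and y are each side's share when it proposes.
Hence (1 − 0.48·0.48)x = 240(1 − 0.48), i.e. 0.7696·x = 124.8.
x ≈ 162.1622; the buyer's share is 240 − x ≈ 77.8378.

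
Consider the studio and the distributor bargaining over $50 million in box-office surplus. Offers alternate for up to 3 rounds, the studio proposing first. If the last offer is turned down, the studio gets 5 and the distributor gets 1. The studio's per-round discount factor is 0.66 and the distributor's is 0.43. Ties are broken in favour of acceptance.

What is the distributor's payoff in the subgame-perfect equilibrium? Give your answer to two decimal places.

Work backward from the last round.
Round 3 (the studio proposes): the distributor gets 1 if talks fail, so the studio offers 1 and keeps 49.
Round 2 (the distributor proposes): the studio can get 49 next round, worth 0.66 × 49 = 32.34 now. The distributor offers 32.34 and keeps 50 − 32.34 = 17.66.
Round 1 (the studio proposes): the distributor can get 17.66 next round, worth 0.43 × 17.66 = 7.5938 now. The studio offers 7.5938 and keeps 50 − 7.5938 = 42.4062.

7.59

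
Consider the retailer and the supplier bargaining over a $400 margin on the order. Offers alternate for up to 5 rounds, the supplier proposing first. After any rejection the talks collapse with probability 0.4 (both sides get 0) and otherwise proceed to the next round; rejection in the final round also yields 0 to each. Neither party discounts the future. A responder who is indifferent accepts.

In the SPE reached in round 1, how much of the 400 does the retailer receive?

Round 5 (the supplier proposes): the retailer will accept anything ≥ 0, so the supplier offers 0 and keeps 400.
Round 4 (the retailer proposes): rejecting gives the supplier an expected 0.6 × 400 = 240. The retailer offers 240 and keeps 400 − 240 = 160.
Round 3 (the supplier proposes): rejecting gives the retailer an expected 0.6 × 160 = 96. The supplier offers 96 and keeps 400 − 96 = 304.
Round 2 (the retailer proposes): rejecting gives the supplier an expected 0.6 × 304 = 182.4, so the retailer offers 182.4, keeping 217.6.
Round 1 (the supplier proposes): rejecting gives the retailer an expected 0.6 × 217.6 = 130.56. The supplier offers 130.56 and keeps 400 − 130.56 = 269.44.

130.56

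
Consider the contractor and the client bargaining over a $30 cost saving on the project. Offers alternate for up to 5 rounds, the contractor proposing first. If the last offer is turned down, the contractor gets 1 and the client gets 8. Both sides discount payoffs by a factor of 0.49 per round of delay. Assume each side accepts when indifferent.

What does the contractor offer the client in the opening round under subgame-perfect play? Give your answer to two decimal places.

9.76

Work backward from the last round.
Round 5 (the contractor proposes): the client gets 8 if talks fail, so the contractor offers 8 and keeps 22.
Round 4 (the client proposes): the contractor can get 22 next round, worth 0.49 × 22 = 10.78 now, so the client offers 10.78, keeping 19.22.
Round 3 (the contractor proposes): the client can get 19.22 next round, worth 0.49 × 19.22 = 9.4178 now. The contractor offers 9.4178 and keeps 30 − 9.4178 = 20.5822.
Round 2 (the client proposes): the contractor can get 20.5822 next round, worth 0.49 × 20.5822 = 10.085278 now. The client offers 10.085278 and keeps 30 − 10.085278 = 19.914722.
Round 1 (the contractor proposes): the client can get 19.914722 next round, worth 0.49 × 19.914722 = 9.75821378 now. The contractor offers 9.75821378 and keeps 30 − 9.75821378 = 20.24178622.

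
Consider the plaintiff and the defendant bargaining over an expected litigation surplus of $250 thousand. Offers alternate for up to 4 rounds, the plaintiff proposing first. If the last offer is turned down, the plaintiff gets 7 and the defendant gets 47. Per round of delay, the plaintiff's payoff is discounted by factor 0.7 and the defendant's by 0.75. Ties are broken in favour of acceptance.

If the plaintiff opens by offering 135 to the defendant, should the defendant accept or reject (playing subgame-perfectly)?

Reject

Round 4 (the defendant proposes): the plaintiff gets 7 if talks fail, so the defendant offers 7 and keeps 243.
Round 3 (the plaintiff proposes): the defendant can get 243 next round, worth 0.75 × 243 = 182.25 now. The plaintiff offers 182.25 and keeps 250 − 182.25 = 67.75.
Round 2 (the defendant proposes): the plaintiff can get 67.75 next round, worth 0.7 × 67.75 = 47.425 now; the defendant offers that and keeps 202.575.
So by rejecting in round 1, the defendant gets 202.575 next round, worth 0.75 × 202.575 = 151.93125 now.
Offer 135 < 151.93125, so the defendant rejects.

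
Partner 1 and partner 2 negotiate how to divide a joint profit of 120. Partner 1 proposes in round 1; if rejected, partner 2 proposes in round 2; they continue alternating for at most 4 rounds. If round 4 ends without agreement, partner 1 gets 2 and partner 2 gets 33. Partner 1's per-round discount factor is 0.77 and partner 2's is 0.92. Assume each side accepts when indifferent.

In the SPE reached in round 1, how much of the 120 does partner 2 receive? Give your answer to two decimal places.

Round 4 (partner 2 proposes): partner 1 gets 2 if talks fail, so partner 2 offers 2 and keeps 118.
Round 3 (partner 1 proposes): partner 2 can get 118 next round, worth 0.92 × 118 = 108.56 now. Partner 1 offers 108.56 and keeps 120 − 108.56 = 11.44.
Round 2 (partner 2 proposes): partner 1 can get 11.44 next round, worth 0.77 × 11.44 = 8.8088 now. Partner 2 offers 8.8088 and keeps 120 − 8.8088 = 111.1912.
Round 1 (partner 1 proposes): partner 2 can get 111.1912 next round, worth 0.92 × 111.1912 = 102.295904 now, so partner 1 offers 102.295904, keeping 17.704096.

102.30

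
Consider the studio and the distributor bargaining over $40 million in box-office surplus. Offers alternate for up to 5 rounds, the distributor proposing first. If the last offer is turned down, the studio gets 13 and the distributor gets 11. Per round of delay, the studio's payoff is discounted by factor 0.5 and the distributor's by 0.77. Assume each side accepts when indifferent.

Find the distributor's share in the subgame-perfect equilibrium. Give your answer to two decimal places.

Round 5 (the distributor proposes): the studio gets 13 if talks fail, so the distributor offers 13 and keeps 27.
Round 4 (the studio proposes): the distributor can get 27 next round, worth 0.77 × 27 = 20.79 now. The studio offers 20.79 and keeps 40 − 20.79 = 19.21.
Round 3 (the distributor proposes): the studio can get 19.21 next round, worth 0.5 × 19.21 = 9.605 now; the distributor offers that and keeps 30.395.
Round 2 (the studio proposes): the distributor can get 30.395 next round, worth 0.77 × 30.395 = 23.40415 now, so the studio offers 23.40415, keeping 16.59585.
Round 1 (the distributor proposes): the studio can get 16.59585 next round, worth 0.5 × 16.59585 = 8.297925 now, so the distributor offers 8.297925, keeping 31.702075.

31.70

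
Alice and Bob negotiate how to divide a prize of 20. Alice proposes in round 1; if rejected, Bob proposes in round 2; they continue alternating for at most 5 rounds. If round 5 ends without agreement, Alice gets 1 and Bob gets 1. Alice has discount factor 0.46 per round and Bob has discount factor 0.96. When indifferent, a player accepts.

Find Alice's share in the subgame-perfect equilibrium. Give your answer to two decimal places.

4.86

Round 5 (Alice proposes): Bob gets 1 if talks fail, so Alice offers 1 and keeps 19.
Round 4 (Bob proposes): Alice can get 19 next round, worth 0.46 × 19 = 8.74 now. Bob offers 8.74 and keeps 20 − 8.74 = 11.26.
Round 3 (Alice proposes): Bob can get 11.26 next round, worth 0.96 × 11.26 = 10.8096 now. Alice offers 10.8096 and keeps 20 − 10.8096 = 9.1904.
Round 2 (Bob proposes): Alice can get 9.1904 next round, worth 0.46 × 9.1904 = 4.227584 now. Bob offers 4.227584 and keeps 20 − 4.227584 = 15.772416.
Round 1 (Alice proposes): Bob can get 15.772416 next round, worth 0.96 × 15.772416 = 15.14151936 now; Alice offers that and keeps 4.85848064.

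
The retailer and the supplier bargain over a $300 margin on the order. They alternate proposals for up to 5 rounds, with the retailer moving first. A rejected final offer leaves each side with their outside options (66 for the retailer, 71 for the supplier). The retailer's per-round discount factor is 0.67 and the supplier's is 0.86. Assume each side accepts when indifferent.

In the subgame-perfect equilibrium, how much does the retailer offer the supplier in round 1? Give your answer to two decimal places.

157.77

Round 5 (the retailer proposes): the supplier gets 71 if talks fail, so the retailer offers 71 and keeps 229.
Round 4 (the supplier proposes): the retailer can get 229 next round, worth 0.67 × 229 = 153.43 now; the supplier offers that and keeps 146.57.
Round 3 (the retailer proposes): the supplier can get 146.57 next round, worth 0.86 × 146.57 = 126.0502 now. The retailer offers 126.0502 and keeps 300 − 126.0502 = 173.9498.
Round 2 (the supplier proposes): the retailer can get 173.9498 next round, worth 0.67 × 173.9498 = 116.546366 now; the supplier offers that and keeps 183.453634.
Round 1 (the retailer proposes): the supplier can get 183.453634 next round, worth 0.86 × 183.453634 = 157.77012524 now, so the retailer offers 157.77012524, keeping 142.22987476.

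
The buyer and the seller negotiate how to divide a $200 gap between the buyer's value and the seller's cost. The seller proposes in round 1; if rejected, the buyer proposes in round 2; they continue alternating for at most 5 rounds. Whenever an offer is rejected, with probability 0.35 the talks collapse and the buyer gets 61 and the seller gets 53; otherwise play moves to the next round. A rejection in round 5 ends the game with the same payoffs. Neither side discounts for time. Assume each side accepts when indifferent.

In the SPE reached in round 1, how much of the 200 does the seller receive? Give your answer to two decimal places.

111.17

By backward induction:
Round 5 (the seller proposes): the buyer gets 61 if talks fail, so the seller offers 61 and keeps 139.
Round 4 (the buyer proposes): rejecting gives the seller an expected 0.65 × 139 + 0.35 × 53 = 108.9; the buyer offers that and keeps 91.1.
Round 3 (the seller proposes): rejecting gives the buyer an expected 0.65 × 91.1 + 0.35 × 61 = 80.565, so the seller offers 80.565, keeping 119.435.
Round 2 (the buyer proposes): rejecting gives the seller an expected 0.65 × 119.435 + 0.35 × 53 = 96.18275; the buyer offers that and keeps 103.81725.
Round 1 (the seller proposes): rejecting gives the buyer an expected 0.65 × 103.81725 + 0.35 × 61 = 88.8312125, so the seller offers 88.8312125, keeping 111.1687875.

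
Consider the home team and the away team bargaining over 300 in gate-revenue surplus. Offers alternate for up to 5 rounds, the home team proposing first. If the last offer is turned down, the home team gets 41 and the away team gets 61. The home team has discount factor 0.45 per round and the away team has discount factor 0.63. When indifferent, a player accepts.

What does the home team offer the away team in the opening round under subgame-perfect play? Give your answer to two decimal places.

By backward induction:
Round 5 (the home team proposes): the away team gets 61 if talks fail, so the home team offers 61 and keeps 239.
Round 4 (the away team proposes): the home team can get 239 next round, worth 0.45 × 239 = 107.55 now, so the away team offers 107.55, keeping 192.45.
Round 3 (the home team proposes): the away team can get 192.45 next round, worth 0.63 × 192.45 = 121.2435 now. The home team offers 121.2435 and keeps 300 − 121.2435 = 178.7565.
Round 2 (the away team proposes): the home team can get 178.7565 next round, worth 0.45 × 178.7565 = 80.440425 now, so the away team offers 80.440425, keeping 219.559575.
Round 1 (the home team proposes): the away team can get 219.559575 next round, worth 0.63 × 219.559575 = 138.32253225 now. The home team offers 138.32253225 and keeps 300 − 138.32253225 = 161.67746775.

138.32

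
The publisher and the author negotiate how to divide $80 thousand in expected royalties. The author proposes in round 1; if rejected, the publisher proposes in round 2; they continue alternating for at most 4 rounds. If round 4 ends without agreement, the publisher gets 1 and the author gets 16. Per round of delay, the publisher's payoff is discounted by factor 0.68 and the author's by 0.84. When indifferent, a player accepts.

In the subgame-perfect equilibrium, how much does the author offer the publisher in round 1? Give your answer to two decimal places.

33.56

Solve by backward induction from round 4.
Round 4 (the publisher proposes): the author gets 16 if talks fail, so the publisher offers 16 and keeps 64.
Round 3 (the author proposes): the publisher can get 64 next round, worth 0.68 × 64 = 43.52 now, so the author offers 43.52, keeping 36.48.
Round 2 (the publisher proposes): the author can get 36.48 next round, worth 0.84 × 36.48 = 30.6432 now. The publisher offers 30.6432 and keeps 80 − 30.6432 = 49.3568.
Round 1 (the author proposes): the publisher can get 49.3568 next round, worth 0.68 × 49.3568 = 33.562624 now. The author offers 33.562624 and keeps 80 − 33.562624 = 46.437376.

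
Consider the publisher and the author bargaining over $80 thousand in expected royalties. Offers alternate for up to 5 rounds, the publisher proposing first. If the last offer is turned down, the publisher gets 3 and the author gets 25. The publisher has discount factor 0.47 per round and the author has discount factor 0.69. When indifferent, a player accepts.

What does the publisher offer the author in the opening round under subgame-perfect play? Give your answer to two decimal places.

By backward induction:
Round 5 (the publisher proposes): the author gets 25 if talks fail, so the publisher offers 25 and keeps 55.
Round 4 (the author proposes): the publisher can get 55 next round, worth 0.47 × 55 = 25.85 now. The author offers 25.85 and keeps 80 − 25.85 = 54.15.
Round 3 (the publisher proposes): the author can get 54.15 next round, worth 0.69 × 54.15 = 37.3635 now. The publisher offers 37.3635 and keeps 80 − 37.3635 = 42.6365.
Round 2 (the author proposes): the publisher can get 42.6365 next round, worth 0.47 × 42.6365 = 20.039155 now. The author offers 20.039155 and keeps 80 − 20.039155 = 59.960845.
Round 1 (the publisher proposes): the author can get 59.960845 next round, worth 0.69 × 59.960845 = 41.37298305 now. The publisher offers 41.37298305 and keeps 80 − 41.37298305 = 38.62701695.

41.37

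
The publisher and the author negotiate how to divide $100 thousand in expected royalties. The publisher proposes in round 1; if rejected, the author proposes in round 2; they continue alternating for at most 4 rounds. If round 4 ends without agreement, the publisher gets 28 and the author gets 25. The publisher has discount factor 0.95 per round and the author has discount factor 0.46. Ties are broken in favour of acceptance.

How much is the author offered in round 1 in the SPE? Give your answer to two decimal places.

Round 4 (the author proposes): the publisher gets 28 if talks fail, so the author offers 28 and keeps 72.
Round 3 (the publisher proposes): the author can get 72 next round, worth 0.46 × 72 = 33.12 now, so the publisher offers 33.12, keeping 66.88.
Round 2 (the author proposes): the publisher can get 66.88 next round, worth 0.95 × 66.88 = 63.536 now. The author offers 63.536 and keeps 100 − 63.536 = 36.464.
Round 1 (the publisher proposes): the author can get 36.464 next round, worth 0.46 × 36.464 = 16.77344 now, so the publisher offers 16.77344, keeping 83.22656.

16.77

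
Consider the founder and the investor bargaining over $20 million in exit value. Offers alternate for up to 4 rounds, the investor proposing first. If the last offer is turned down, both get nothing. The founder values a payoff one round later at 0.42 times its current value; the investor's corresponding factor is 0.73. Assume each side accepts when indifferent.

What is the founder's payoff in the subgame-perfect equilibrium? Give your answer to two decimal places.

4.84

Round 4 (the founder proposes): the investor will accept anything ≥ 0, so the founder offers 0 and keeps 20.
Round 3 (the investor proposes): the founder can get 20 next round, worth 0.42 × 20 = 8.4 now. The investor offers 8.4 and keeps 20 − 8.4 = 11.6.
Round 2 (the founder proposes): the investor can get 11.6 next round, worth 0.73 × 11.6 = 8.468 now. The founder offers 8.468 and keeps 20 − 8.468 = 11.532.
Round 1 (the investor proposes): the founder can get 11.532 next round, worth 0.42 × 11.532 = 4.84344 now, so the investor offers 4.84344, keeping 15.15656.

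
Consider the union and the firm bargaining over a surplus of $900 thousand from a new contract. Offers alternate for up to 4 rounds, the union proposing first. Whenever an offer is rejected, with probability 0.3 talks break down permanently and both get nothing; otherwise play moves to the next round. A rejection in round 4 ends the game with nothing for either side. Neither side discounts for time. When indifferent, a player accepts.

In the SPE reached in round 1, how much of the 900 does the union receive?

402.3

Round 4 (the firm proposes): rejection yields 0 for the union; the firm offers 0 and keeps 900.
Round 3 (the union proposes): rejecting gives the firm an expected 0.7 × 900 = 630, so the union offers 630, keeping 270.
Round 2 (the firm proposes): rejecting gives the union an expected 0.7 × 270 = 189, so the firm offers 189, keeping 711.
Round 1 (the union proposes): rejecting gives the firm an expected 0.7 × 711 = 497.7. The union offers 497.7 and keeps 900 − 497.7 = 402.3.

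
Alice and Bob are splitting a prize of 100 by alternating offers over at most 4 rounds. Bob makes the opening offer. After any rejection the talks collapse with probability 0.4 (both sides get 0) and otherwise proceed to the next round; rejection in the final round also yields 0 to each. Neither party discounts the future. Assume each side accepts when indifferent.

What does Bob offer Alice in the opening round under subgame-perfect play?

45.6

Round 4 (Alice proposes): Bob will accept anything ≥ 0, so Alice offers 0 and keeps 100.
Round 3 (Bob proposes): rejecting gives Alice an expected 0.6 × 100 = 60. Bob offers 60 and keeps 100 − 60 = 40.
Round 2 (Alice proposes): rejecting gives Bob an expected 0.6 × 40 = 24, so Alice offers 24, keeping 76.
Round 1 (Bob proposes): rejecting gives Alice an expected 0.6 × 76 = 45.6; Bob offers that and keeps 54.4.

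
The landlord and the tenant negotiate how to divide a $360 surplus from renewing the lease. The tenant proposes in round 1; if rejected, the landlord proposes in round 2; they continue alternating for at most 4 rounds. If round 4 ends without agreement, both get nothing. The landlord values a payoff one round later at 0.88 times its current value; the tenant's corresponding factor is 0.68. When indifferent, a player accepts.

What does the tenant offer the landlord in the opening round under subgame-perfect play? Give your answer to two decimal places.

290.95

Work backward from the last round.
Round 4 (the landlord proposes): rejection yields 0 for the tenant; the landlord offers 0 and keeps 360.
Round 3 (the tenant proposes): the landlord can get 360 next round, worth 0.88 × 360 = 316.8 now. The tenant offers 316.8 and keeps 360 − 316.8 = 43.2.
Round 2 (the landlord proposes): the tenant can get 43.2 next round, worth 0.68 × 43.2 = 29.376 now; the landlord offers that and keeps 330.624.
Round 1 (the tenant proposes): the landlord can get 330.624 next round, worth 0.88 × 330.624 = 290.94912 now. The tenant offers 290.94912 and keeps 360 − 290.94912 = 69.05088.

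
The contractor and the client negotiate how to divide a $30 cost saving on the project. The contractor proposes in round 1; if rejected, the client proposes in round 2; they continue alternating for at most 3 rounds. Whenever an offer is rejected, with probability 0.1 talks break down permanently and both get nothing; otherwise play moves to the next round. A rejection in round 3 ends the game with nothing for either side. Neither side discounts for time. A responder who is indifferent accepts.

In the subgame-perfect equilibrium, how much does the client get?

Round 3 (the contractor proposes): the client will accept anything ≥ 0, so the contractor offers 0 and keeps 30.
Round 2 (the client proposes): rejecting gives the contractor an expected 0.9 × 30 = 27, so the client offers 27, keeping 3.
Round 1 (the contractor proposes): rejecting gives the client an expected 0.9 × 3 = 2.7; the contractor offers that and keeps 27.3.

2.7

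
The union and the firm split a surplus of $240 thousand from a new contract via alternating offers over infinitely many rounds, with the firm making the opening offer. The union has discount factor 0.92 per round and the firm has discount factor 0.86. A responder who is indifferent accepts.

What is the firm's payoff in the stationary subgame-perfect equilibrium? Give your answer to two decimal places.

Let x be the firm's share when the firm proposes and y be the union's share when the union proposes.
The union accepts iff offered ≥ 0.92·y, so x = 240 − 0.92y. Symmetrically y = 240 − 0.86x.
Substituting: x = 240 − 0.92(240 − 0.86x), giving x(1 − 0.86·0.92) = 240(1 − 0.92).
So x = 240 × 0.08 / 0.2088 ≈ 91.9540, and the union receives 240 − x ≈ 148.0460.

91.95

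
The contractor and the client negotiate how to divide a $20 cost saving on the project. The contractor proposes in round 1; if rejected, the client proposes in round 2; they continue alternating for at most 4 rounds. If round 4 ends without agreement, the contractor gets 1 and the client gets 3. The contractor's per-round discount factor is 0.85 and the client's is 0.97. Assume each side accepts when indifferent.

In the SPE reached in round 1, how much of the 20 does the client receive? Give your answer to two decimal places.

18.11

Round 4 (the client proposes): the contractor gets 1 if talks fail, so the client offers 1 and keeps 19.
Round 3 (the contractor proposes): the client can get 19 next round, worth 0.97 × 19 = 18.43 now. The contractor offers 18.43 and keeps 20 − 18.43 = 1.57.
Round 2 (the client proposes): the contractor can get 1.57 next round, worth 0.85 × 1.57 = 1.3345 now; the client offers that and keeps 18.6655.
Round 1 (the contractor proposes): the client can get 18.6655 next round, worth 0.97 × 18.6655 = 18.105535 now; the contractor offers that and keeps 1.894465.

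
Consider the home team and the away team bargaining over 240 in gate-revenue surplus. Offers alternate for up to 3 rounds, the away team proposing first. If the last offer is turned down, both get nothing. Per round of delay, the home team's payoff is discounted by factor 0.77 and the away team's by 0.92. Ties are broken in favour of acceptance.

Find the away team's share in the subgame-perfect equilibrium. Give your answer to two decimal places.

225.22

By backward induction:
Round 3 (the away team proposes): the home team will accept anything ≥ 0, so the away team offers 0 and keeps 240.
Round 2 (the home team proposes): the away team can get 240 next round, worth 0.92 × 240 = 220.8 now. The home team offers 220.8 and keeps 240 − 220.8 = 19.2.
Round 1 (the away team proposes): the home team can get 19.2 next round, worth 0.77 × 19.2 = 14.784 now; the away team offers that and keeps 225.216.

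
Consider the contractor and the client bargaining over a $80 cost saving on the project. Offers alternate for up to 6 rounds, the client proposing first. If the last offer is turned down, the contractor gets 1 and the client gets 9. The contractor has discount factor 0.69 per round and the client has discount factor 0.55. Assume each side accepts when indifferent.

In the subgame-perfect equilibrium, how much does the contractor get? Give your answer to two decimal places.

41.32

Round 6 (the contractor proposes): the client gets 9 if talks fail, so the contractor offers 9 and keeps 71.
Round 5 (the client proposes): the contractor can get 71 next round, worth 0.69 × 71 = 48.99 now; the client offers that and keeps 31.01.
Round 4 (the contractor proposes): the client can get 31.01 next round, worth 0.55 × 31.01 = 17.0555 now. The contractor offers 17.0555 and keeps 80 − 17.0555 = 62.9445.
Round 3 (the client proposes): the contractor can get 62.9445 next round, worth 0.69 × 62.9445 = 43.431705 now, so the client offers 43.431705, keeping 36.568295.
Round 2 (the contractor proposes): the client can get 36.568295 next round, worth 0.55 × 36.568295 = 20.11256225 now, so the contractor offers 20.11256225, keeping 59.88743775.
Round 1 (the client proposes): the contractor can get 59.88743775 next round, worth 0.69 × 59.88743775 = 41.3223320475 now; the client offers that and keeps 38.6776679525.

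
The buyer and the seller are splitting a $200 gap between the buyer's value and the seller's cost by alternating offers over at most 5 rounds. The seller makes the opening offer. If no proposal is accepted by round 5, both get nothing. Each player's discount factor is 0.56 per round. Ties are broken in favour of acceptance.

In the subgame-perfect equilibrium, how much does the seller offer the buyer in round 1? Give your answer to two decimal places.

64.73

Round 5 (the seller proposes): rejection yields 0 for the buyer; the seller offers 0 and keeps 200.
Round 4 (the buyer proposes): the seller can get 200 next round, worth 0.56 × 200 = 112 now, so the buyer offers 112, keeping 88.
Round 3 (the seller proposes): the buyer can get 88 next round, worth 0.56 × 88 = 49.28 now; the seller offers that and keeps 150.72.
Round 2 (the buyer proposes): the seller can get 150.72 next round, worth 0.56 × 150.72 = 84.4032 now; the buyer offers that and keeps 115.5968.
Round 1 (the seller proposes): the buyer can get 115.5968 next round, worth 0.56 × 115.5968 = 64.734208 now. The seller offers 64.734208 and keeps 200 − 64.734208 = 135.265792.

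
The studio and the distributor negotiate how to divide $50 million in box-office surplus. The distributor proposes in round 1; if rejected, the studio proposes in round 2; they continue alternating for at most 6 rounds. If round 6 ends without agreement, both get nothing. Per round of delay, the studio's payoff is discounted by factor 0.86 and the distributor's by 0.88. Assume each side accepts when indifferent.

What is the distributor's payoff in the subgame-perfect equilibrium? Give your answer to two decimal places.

Round 6 (the studio proposes): rejection yields 0 for the distributor; the studio offers 0 and keeps 50.
Round 5 (the distributor proposes): the studio can get 50 next round, worth 0.86 × 50 = 43 now. The distributor offers 43 and keeps 50 − 43 = 7.
Round 4 (the studio proposes): the distributor can get 7 next round, worth 0.88 × 7 = 6.16 now, so the studio offers 6.16, keeping 43.84.
Round 3 (the distributor proposes): the studio can get 43.84 next round, worth 0.86 × 43.84 = 37.7024 now, so the distributor offers 37.7024, keeping 12.2976.
Round 2 (the studio proposes): the distributor can get 12.2976 next round, worth 0.88 × 12.2976 = 10.821888 now, so the studio offers 10.821888, keeping 39.178112.
Round 1 (the distributor proposes): the studio can get 39.178112 next round, worth 0.86 × 39.178112 = 33.69317632 now; the distributor offers that and keeps 16.30682368.

16.31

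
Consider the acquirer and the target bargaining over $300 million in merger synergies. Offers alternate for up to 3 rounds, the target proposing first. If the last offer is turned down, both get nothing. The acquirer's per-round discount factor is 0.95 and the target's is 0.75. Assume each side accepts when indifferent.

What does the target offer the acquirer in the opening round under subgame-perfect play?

71.25

Round 3 (the target proposes): the acquirer will accept anything ≥ 0, so the target offers 0 and keeps 300.
Round 2 (the acquirer proposes): the target can get 300 next round, worth 0.75 × 300 = 225 now, so the acquirer offers 225, keeping 75.
Round 1 (the target proposes): the acquirer can get 75 next round, worth 0.95 × 75 = 71.25 now, so the target offers 71.25, keeping 228.75.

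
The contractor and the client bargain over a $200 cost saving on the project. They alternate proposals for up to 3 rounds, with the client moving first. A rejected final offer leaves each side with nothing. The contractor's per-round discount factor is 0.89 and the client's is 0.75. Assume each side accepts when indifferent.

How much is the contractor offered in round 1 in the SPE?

44.5

Round 3 (the client proposes): rejection yields 0 for the contractor; the client offers 0 and keeps 200.
Round 2 (the contractor proposes): the client can get 200 next round, worth 0.75 × 200 = 150 now; the contractor offers that and keeps 50.
Round 1 (the client proposes): the contractor can get 50 next round, worth 0.89 × 50 = 44.5 now. The client offers 44.5 and keeps 200 − 44.5 = 155.5.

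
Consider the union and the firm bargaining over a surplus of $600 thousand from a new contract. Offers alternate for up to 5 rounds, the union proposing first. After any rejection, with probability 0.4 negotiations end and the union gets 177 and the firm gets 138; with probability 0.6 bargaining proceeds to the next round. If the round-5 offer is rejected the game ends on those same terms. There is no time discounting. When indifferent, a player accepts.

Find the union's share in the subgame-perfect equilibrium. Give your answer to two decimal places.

368.98

By backward induction:
Round 5 (the union proposes): the firm gets 138 if talks fail, so the union offers 138 and keeps 462.
Round 4 (the firm proposes): rejecting gives the union an expected 0.6 × 462 + 0.4 × 177 = 348, so the firm offers 348, keeping 252.
Round 3 (the union proposes): rejecting gives the firm an expected 0.6 × 252 + 0.4 × 138 = 206.4; the union offers that and keeps 393.6.
Round 2 (the firm proposes): rejecting gives the union an expected 0.6 × 393.6 + 0.4 × 177 = 306.96. The firm offers 306.96 and keeps 600 − 306.96 = 293.04.
Round 1 (the union proposes): rejecting gives the firm an expected 0.6 × 293.04 + 0.4 × 138 = 231.024; the union offers that and keeps 368.976.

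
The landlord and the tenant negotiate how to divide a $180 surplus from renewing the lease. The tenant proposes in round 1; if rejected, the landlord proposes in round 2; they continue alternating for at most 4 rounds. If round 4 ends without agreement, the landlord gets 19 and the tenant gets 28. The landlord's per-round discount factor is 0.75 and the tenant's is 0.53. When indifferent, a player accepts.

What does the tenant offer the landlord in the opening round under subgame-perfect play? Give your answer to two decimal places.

108.77

Solve by backward induction from round 4.
Round 4 (the landlord proposes): the tenant gets 28 if talks fail, so the landlord offers 28 and keeps 152.
Round 3 (the tenant proposes): the landlord can get 152 next round, worth 0.75 × 152 = 114 now; the tenant offers that and keeps 66.
Round 2 (the landlord proposes): the tenant can get 66 next round, worth 0.53 × 66 = 34.98 now. The landlord offers 34.98 and keeps 180 − 34.98 = 145.02.
Round 1 (the tenant proposes): the landlord can get 145.02 next round, worth 0.75 × 145.02 = 108.765 now. The tenant offers 108.765 and keeps 180 − 108.765 = 71.235.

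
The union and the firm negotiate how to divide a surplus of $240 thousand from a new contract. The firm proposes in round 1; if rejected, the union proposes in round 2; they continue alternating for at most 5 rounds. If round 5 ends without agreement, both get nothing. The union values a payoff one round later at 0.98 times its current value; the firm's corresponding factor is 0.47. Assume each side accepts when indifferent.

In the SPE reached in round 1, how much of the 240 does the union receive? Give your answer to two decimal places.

Round 5 (the firm proposes): rejection yields 0 for the union; the firm offers 0 and keeps 240.
Round 4 (the union proposes): the firm can get 240 next round, worth 0.47 × 240 = 112.8 now, so the union offers 112.8, keeping 127.2.
Round 3 (the firm proposes): the union can get 127.2 next round, worth 0.98 × 127.2 = 124.656 now; the firm offers that and keeps 115.344.
Round 2 (the union proposes): the firm can get 115.344 next round, worth 0.47 × 115.344 = 54.21168 now. The union offers 54.21168 and keeps 240 − 54.21168 = 185.78832.
Round 1 (the firm proposes): the union can get 185.78832 next round, worth 0.98 × 185.78832 = 182.0725536 now, so the firm offers 182.0725536, keeping 57.9274464.

182.07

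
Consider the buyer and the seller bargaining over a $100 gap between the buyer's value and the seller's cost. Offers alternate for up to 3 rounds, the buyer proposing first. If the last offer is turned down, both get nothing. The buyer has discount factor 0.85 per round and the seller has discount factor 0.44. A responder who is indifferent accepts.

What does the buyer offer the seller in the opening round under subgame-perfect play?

Work backward from the last round.
Round 3 (the buyer proposes): the seller will accept anything ≥ 0, so the buyer offers 0 and keeps 100.
Round 2 (the seller proposes): the buyer can get 100 next round, worth 0.85 × 100 = 85 now, so the seller offers 85, keeping 15.
Round 1 (the buyer proposes): the seller can get 15 next round, worth 0.44 × 15 = 6.6 now. The buyer offers 6.6 and keeps 100 − 6.6 = 93.4.

6.6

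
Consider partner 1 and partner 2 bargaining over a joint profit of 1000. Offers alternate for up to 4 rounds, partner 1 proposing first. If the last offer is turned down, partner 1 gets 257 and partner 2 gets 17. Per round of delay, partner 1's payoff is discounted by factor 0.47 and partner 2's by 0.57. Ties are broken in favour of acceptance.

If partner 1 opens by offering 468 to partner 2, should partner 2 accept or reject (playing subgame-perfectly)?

Work out partner 2's continuation value if the offer is rejected.
Round 4 (partner 2 proposes): partner 1 gets 257 if talks fail, so partner 2 offers 257 and keeps 743.
Round 3 (partner 1 proposes): partner 2 can get 743 next round, worth 0.57 × 743 = 423.51 now, so partner 1 offers 423.51, keeping 576.49.
Round 2 (partner 2 proposes): partner 1 can get 576.49 next round, worth 0.47 × 576.49 = 270.9503 now, so partner 2 offers 270.9503, keeping 729.0497.
So by rejecting in round 1, partner 2 gets 729.0497 next round, worth 0.57 × 729.0497 = 415.558329 now.
Offer 468 ≥ 415.558329, so partner 2 accepts.

Accept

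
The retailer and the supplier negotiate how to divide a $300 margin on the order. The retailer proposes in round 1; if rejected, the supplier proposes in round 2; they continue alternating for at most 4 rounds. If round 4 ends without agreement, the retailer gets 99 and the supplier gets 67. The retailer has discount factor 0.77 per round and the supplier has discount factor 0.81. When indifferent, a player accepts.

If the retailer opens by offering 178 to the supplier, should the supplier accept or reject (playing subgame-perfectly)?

Round 4 (the supplier proposes): the retailer gets 99 if talks fail, so the supplier offers 99 and keeps 201.
Round 3 (the retailer proposes): the supplier can get 201 next round, worth 0.81 × 201 = 162.81 now; the retailer offers that and keeps 137.19.
Round 2 (the supplier proposes): the retailer can get 137.19 next round, worth 0.77 × 137.19 = 105.6363 now, so the supplier offers 105.6363, keeping 194.3637.
So by rejecting in round 1, the supplier gets 194.3637 next round, worth 0.81 × 194.3637 = 157.434597 now.
Offer 178 ≥ 157.434597, so the supplier accepts.

Accept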